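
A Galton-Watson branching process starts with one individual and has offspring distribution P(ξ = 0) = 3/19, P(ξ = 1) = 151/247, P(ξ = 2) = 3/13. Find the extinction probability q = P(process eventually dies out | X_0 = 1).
q = 13/19

The pgf is f(s) = 3/19 + 151/247·s + 3/13·s². The extinction probability q is the smallest fixed point of f in [0, 1]. Setting s = f(s):
  3/13·s² + (151/247 − 1)·s + 3/19 = 0
  3/13·s² − (3/19 + 3/13)·s + 3/19 = 0
which factors as (s − 1)·(3/13·s − 3/19) = 0, giving roots s = 1 and s = (3/19)/(3/13) = 13/19.
Mean offspring μ = 151/247 + 2·3/13 = 265/247 > 1 (supercritical), so q < 1. The extinction probability is the smaller root: q = (3/19)/(3/13) = 13/19.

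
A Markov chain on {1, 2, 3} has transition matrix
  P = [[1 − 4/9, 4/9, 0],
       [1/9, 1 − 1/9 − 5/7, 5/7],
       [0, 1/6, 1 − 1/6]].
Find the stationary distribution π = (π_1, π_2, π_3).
π = (7/155, 28/155, 24/31)

This is a birth-death chain on three states, which satisfies detailed balance: π_1 · P_{12} = π_2 · P_{21} and π_2 · P_{23} = π_3 · P_{32}.
From π_1 · 4/9 = π_2 · 1/9: π_2/π_1 = (4/9)/(1/9) = 4.
From π_2 · 5/7 = π_3 · 1/6: π_3/π_2 = (5/7)/(1/6) = 30/7.
Take π_1 proportional to 1; then unnormalized π = (1, 4, 120/7). Normalize by dividing by the sum 155/7:
  π = (7/155, 28/155, 24/31).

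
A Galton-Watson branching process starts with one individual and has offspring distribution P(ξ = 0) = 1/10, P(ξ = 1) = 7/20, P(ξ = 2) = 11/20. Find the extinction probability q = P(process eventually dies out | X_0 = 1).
q = 2/11

The pgf is f(s) = 1/10 + 7/20·s + 11/20·s². The extinction probability q is the smallest fixed point of f in [0, 1]. Setting s = f(s):
  11/20·s² + (7/20 − 1)·s + 1/10 = 0
  11/20·s² − (1/10 + 11/20)·s + 1/10 = 0
which factors as (s − 1)·(11/20·s − 1/10) = 0, giving roots s = 1 and s = (1/10)/(11/20) = 2/11.
Mean offspring μ = 7/20 + 2·11/20 = 29/20 > 1 (supercritical), so q < 1. The extinction probability is the smaller root: q = (1/10)/(11/20) = 2/11.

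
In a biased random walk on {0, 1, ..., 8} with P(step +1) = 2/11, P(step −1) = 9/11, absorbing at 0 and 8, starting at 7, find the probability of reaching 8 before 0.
P(hit 8 before 0) = (1 − (9/2)^7) / (1 − (9/2)^8) = 1366526/6149495

Let u_k denote P(reach 8 before 0 | start at k). Boundary: u_0 = 0, u_8 = 1. Recurrence: u_k = 2/11·u_{k+1} + 9/11·u_{k-1} for 1 ≤ k ≤ 7. Try u_k = A + B·r^k with r = q/p = (9/11)/(2/11) = 9/2. Substitution satisfies the recurrence; boundary conditions give:
  u_k = (1 − r^k) / (1 − r^N) = (1 − (9/2)^7) / (1 − (9/2)^8) = 1366526/6149495.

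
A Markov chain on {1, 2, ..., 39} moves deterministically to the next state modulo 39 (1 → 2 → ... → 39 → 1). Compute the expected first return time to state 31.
E[T_31 | X_0 = 31] = 39

The chain cycles deterministically, so starting at state 31 it returns in exactly 39 steps. Equivalently, the stationary distribution is uniform π_j = 1/39 for every state j, so by Kac's formula E[T_31] = 1/π_31 = 39.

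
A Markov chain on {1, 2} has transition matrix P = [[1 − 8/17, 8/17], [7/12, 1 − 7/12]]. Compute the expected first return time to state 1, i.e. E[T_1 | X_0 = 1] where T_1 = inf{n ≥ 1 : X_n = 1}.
E[T_1 | X_0 = 1] = 1/π_1 = 215/119

For an irreducible recurrent Markov chain with stationary distribution π, E[T_i | X_0 = i] = 1/π_i (Kac's formula). Here π_1 = (7/12)/(8/17 + 7/12) = (7/12)/(215/204) = 119/215, so E[T_1 | X_0 = 1] = 1/π_1 = (8/17 + 7/12)/(7/12) = (215/204)/(7/12) = 215/119.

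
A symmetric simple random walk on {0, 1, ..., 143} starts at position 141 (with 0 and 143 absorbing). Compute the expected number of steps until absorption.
E[τ | X_0 = 141] = 282

Let v_k = E[τ | X_0 = k]. Boundary: v_0 = v_143 = 0. Recurrence: v_k = 1 + (v_{k-1} + v_{k+1})/2 for 1 ≤ k ≤ 142. The particular solution to v_k − (v_{k-1} + v_{k+1})/2 = 1 is v_k = −k^2. Adding homogeneous solution A + B k and matching boundaries gives v_k = k (143 − k). Substituting k = 141: v_141 = 141 · 2 = 282.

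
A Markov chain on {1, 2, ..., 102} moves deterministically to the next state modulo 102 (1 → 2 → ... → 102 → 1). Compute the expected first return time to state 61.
E[T_61 | X_0 = 61] = 102

The chain cycles deterministically, so starting at state 61 it returns in exactly 102 steps. Equivalently, the stationary distribution is uniform π_j = 1/102 for every state j, so by Kac's formula E[T_61] = 1/π_61 = 102.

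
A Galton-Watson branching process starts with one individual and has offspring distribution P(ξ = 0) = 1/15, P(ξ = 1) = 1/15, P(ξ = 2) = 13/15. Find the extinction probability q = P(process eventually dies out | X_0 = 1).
q = 1/13

The pgf is f(s) = 1/15 + 1/15·s + 13/15·s². The extinction probability q is the smallest fixed point of f in [0, 1]. Setting s = f(s):
  13/15·s² + (1/15 − 1)·s + 1/15 = 0
  13/15·s² − (1/15 + 13/15)·s + 1/15 = 0
which factors as (s − 1)·(13/15·s − 1/15) = 0, giving roots s = 1 and s = (1/15)/(13/15) = 1/13.
Mean offspring μ = 1/15 + 2·13/15 = 9/5 > 1 (supercritical), so q < 1. The extinction probability is the smaller root: q = (1/15)/(13/15) = 1/13.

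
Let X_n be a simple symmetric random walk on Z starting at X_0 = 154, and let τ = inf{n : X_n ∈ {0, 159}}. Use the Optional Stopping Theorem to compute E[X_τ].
E[X_τ] = 154

X_n is a martingale and τ is a bounded-mean stopping time (indeed τ is finite a.s. with bounded expectation since the walk is in a bounded region). By the OST, E[X_τ] = E[X_0] = 154. Equivalently: E[X_τ] = 159 · P(hit 159 first) + 0 · P(hit 0 first) = 159 · (154/159) = 154.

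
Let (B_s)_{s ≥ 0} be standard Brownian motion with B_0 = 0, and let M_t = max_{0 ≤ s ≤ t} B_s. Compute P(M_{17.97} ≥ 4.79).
P(M_{17.97} ≥ 4.79) = 2·P(B_{17.97} ≥ 4.79) = 2(1 − Φ(4.79/√17.97)) ≈ 0.2585

By the reflection principle for Brownian motion, P(M_t ≥ a) = 2 · P(B_t ≥ a) for a ≥ 0. Since B_t ~ N(0, t), P(B_t ≥ 4.79) = 1 − Φ(4.79/√t) = 1 − Φ(4.79/√17.97) = 1 − Φ(1.1300). So
  P(M_{17.97} ≥ 4.79) = 2(1 − Φ(1.1300)) ≈ 0.2585.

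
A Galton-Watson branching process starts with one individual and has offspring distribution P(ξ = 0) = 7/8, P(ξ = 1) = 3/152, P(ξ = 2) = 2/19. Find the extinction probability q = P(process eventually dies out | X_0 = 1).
q = 1

Mean offspring μ = 0·7/8 + 1·3/152 + 2·2/19 = 35/152 ≤ 1. For μ ≤ 1 with offspring not concentrated at 1, the Galton-Watson process goes extinct almost surely, so q = 1.
(Algebraic check: The pgf is f(s) = 7/8 + 3/152·s + 2/19·s². The extinction probability q is the smallest fixed point of f in [0, 1]. Setting s = f(s):
  2/19·s² + (3/152 − 1)·s + 7/8 = 0
  2/19·s² − (7/8 + 2/19)·s + 7/8 = 0
which factors as (s − 1)·(2/19·s − 7/8) = 0, giving roots s = 1 and s = (7/8)/(2/19) = 133/16. Since 133/16 ≥ 1, the smallest root in [0, 1] is s = 1.)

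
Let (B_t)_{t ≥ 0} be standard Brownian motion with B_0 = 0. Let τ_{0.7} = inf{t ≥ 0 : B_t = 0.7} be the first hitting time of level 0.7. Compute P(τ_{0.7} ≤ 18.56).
P(τ_{0.7} ≤ 18.56) = 2(1 − Φ(0.7/√18.56)) = 2(1 − Φ(0.1625)) ≈ 0.8709

By the reflection principle for standard BM, P(τ_b ≤ t) = 2 · P(B_t ≥ b). Since B_t ~ N(0, t), P(B_t ≥ 0.7) = 1 − Φ(0.7/√t) = 1 − Φ(0.7/√18.56) = 1 − Φ(0.1625) ≈ 0.43546. Doubling: P(τ_{0.7} ≤ 18.56) ≈ 2 · 0.43546 = 0.87092 ≈ 0.8709.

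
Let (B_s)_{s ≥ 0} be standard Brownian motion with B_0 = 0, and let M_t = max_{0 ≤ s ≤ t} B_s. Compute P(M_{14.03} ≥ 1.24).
P(M_{14.03} ≥ 1.24) = 2·P(B_{14.03} ≥ 1.24) = 2(1 − Φ(1.24/√14.03)) ≈ 0.7406

By the reflection principle for Brownian motion, P(M_t ≥ a) = 2 · P(B_t ≥ a) for a ≥ 0. Since B_t ~ N(0, t), P(B_t ≥ 1.24) = 1 − Φ(1.24/√t) = 1 − Φ(1.24/√14.03) = 1 − Φ(0.3310). So
  P(M_{14.03} ≥ 1.24) = 2(1 − Φ(0.3310)) ≈ 0.7406.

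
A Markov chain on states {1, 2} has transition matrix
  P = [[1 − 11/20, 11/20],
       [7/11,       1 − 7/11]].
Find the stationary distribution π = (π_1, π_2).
π_1 = 140/261, π_2 = 121/261

Solve πP = π with π_1 + π_2 = 1. From πP = π: π_1 · (1 − 11/20) + π_2 · 7/11 = π_1 ⇒ π_2 · 7/11 = π_1 · 11/20 ⇒ π_2/π_1 = (11/20)/(7/11) = 121/140. Together with π_1 + π_2 = 1:
  π_1 = (7/11)/(11/20 + 7/11) = (7/11)/(261/220) = 140/261,
  π_2 = (11/20)/(11/20 + 7/11) = (11/20)/(261/220) = 121/261.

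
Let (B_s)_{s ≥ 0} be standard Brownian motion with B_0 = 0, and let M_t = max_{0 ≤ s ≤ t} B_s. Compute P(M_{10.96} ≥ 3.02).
P(M_{10.96} ≥ 3.02) = 2·P(B_{10.96} ≥ 3.02) = 2(1 − Φ(3.02/√10.96)) ≈ 0.3617

By the reflection principle for Brownian motion, P(M_t ≥ a) = 2 · P(B_t ≥ a) for a ≥ 0. Since B_t ~ N(0, t), P(B_t ≥ 3.02) = 1 − Φ(3.02/√t) = 1 − Φ(3.02/√10.96) = 1 − Φ(0.9122). So
  P(M_{10.96} ≥ 3.02) = 2(1 − Φ(0.9122)) ≈ 0.3617.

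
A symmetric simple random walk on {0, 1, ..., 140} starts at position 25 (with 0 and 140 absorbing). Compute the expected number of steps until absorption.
E[τ | X_0 = 25] = 2875

Let v_k = E[τ | X_0 = k]. Boundary: v_0 = v_140 = 0. Recurrence: v_k = 1 + (v_{k-1} + v_{k+1})/2 for 1 ≤ k ≤ 139. The particular solution to v_k − (v_{k-1} + v_{k+1})/2 = 1 is v_k = −k^2. Adding homogeneous solution A + B k and matching boundaries gives v_k = k (140 − k). Substituting k = 25: v_25 = 25 · 115 = 2875.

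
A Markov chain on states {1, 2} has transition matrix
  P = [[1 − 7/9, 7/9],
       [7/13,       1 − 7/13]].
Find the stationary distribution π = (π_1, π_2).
π_1 = 9/22, π_2 = 13/22

Solve πP = π with π_1 + π_2 = 1. From πP = π: π_1 · (1 − 7/9) + π_2 · 7/13 = π_1 ⇒ π_2 · 7/13 = π_1 · 7/9 ⇒ π_2/π_1 = (7/9)/(7/13) = 13/9. Together with π_1 + π_2 = 1:
  π_1 = (7/13)/(7/9 + 7/13) = (7/13)/(154/117) = 9/22,
  π_2 = (7/9)/(7/9 + 7/13) = (7/9)/(154/117) = 13/22.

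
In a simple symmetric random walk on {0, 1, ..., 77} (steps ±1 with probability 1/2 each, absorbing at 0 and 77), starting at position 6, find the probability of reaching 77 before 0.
P(hit 77 before 0) = 6/77

Let u_k = P(hit 77 before 0 | start at k). Then u_0 = 0, u_77 = 1, and u_k = u_{k-1}/2 + u_{k+1}/2 for 1 ≤ k ≤ 76. This harmonic recurrence is solved by u_k = k/77, giving u_6 = 6/77.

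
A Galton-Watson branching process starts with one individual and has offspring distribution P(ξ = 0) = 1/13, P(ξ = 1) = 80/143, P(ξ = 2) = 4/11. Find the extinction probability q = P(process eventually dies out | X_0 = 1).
q = 11/52

The pgf is f(s) = 1/13 + 80/143·s + 4/11·s². The extinction probability q is the smallest fixed point of f in [0, 1]. Setting s = f(s):
  4/11·s² + (80/143 − 1)·s + 1/13 = 0
  4/11·s² − (1/13 + 4/11)·s + 1/13 = 0
which factors as (s − 1)·(4/11·s − 1/13) = 0, giving roots s = 1 and s = (1/13)/(4/11) = 11/52.
Mean offspring μ = 80/143 + 2·4/11 = 184/143 > 1 (supercritical), so q < 1. The extinction probability is the smaller root: q = (1/13)/(4/11) = 11/52.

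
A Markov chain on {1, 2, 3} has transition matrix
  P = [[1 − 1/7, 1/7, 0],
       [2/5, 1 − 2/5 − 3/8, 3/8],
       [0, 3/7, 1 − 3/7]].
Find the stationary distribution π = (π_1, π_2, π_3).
π = (112/187, 40/187, 35/187)

This is a birth-death chain on three states, which satisfies detailed balance: π_1 · P_{12} = π_2 · P_{21} and π_2 · P_{23} = π_3 · P_{32}.
From π_1 · 1/7 = π_2 · 2/5: π_2/π_1 = (1/7)/(2/5) = 5/14.
From π_2 · 3/8 = π_3 · 3/7: π_3/π_2 = (3/8)/(3/7) = 7/8.
Take π_1 proportional to 1; then unnormalized π = (1, 5/14, 5/16). Normalize by dividing by the sum 187/112:
  π = (112/187, 40/187, 35/187).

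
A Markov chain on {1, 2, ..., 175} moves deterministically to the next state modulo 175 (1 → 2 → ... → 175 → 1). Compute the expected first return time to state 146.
E[T_146 | X_0 = 146] = 175

The chain cycles deterministically, so starting at state 146 it returns in exactly 175 steps. Equivalently, the stationary distribution is uniform π_j = 1/175 for every state j, so by Kac's formula E[T_146] = 1/π_146 = 175.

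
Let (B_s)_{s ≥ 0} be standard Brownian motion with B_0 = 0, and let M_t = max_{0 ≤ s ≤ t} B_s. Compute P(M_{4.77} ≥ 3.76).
P(M_{4.77} ≥ 3.76) = 2·P(B_{4.77} ≥ 3.76) = 2(1 − Φ(3.76/√4.77)) ≈ 0.0851

By the reflection principle for Brownian motion, P(M_t ≥ a) = 2 · P(B_t ≥ a) for a ≥ 0. Since B_t ~ N(0, t), P(B_t ≥ 3.76) = 1 − Φ(3.76/√t) = 1 − Φ(3.76/√4.77) = 1 − Φ(1.7216). So
  P(M_{4.77} ≥ 3.76) = 2(1 − Φ(1.7216)) ≈ 0.0851.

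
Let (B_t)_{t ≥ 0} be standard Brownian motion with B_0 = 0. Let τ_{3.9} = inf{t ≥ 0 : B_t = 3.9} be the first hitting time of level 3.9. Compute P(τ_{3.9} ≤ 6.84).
P(τ_{3.9} ≤ 6.84) = 2(1 − Φ(3.9/√6.84)) = 2(1 − Φ(1.4912)) ≈ 0.1359

By the reflection principle for standard BM, P(τ_b ≤ t) = 2 · P(B_t ≥ b). Since B_t ~ N(0, t), P(B_t ≥ 3.9) = 1 − Φ(3.9/√t) = 1 − Φ(3.9/√6.84) = 1 − Φ(1.4912) ≈ 0.06795. Doubling: P(τ_{3.9} ≤ 6.84) ≈ 2 · 0.06795 = 0.13590 ≈ 0.1359.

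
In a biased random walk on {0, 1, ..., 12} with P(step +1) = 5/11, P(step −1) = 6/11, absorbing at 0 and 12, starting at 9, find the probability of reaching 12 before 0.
P(hit 12 before 0) = (1 − (6/5)^9) / (1 − (6/5)^12) = 11160125/21237821

Let u_k denote P(reach 12 before 0 | start at k). Boundary: u_0 = 0, u_12 = 1. Recurrence: u_k = 5/11·u_{k+1} + 6/11·u_{k-1} for 1 ≤ k ≤ 11. Try u_k = A + B·r^k with r = q/p = (6/11)/(5/11) = 6/5. Substitution satisfies the recurrence; boundary conditions give:
  u_k = (1 − r^k) / (1 − r^N) = (1 − (6/5)^9) / (1 − (6/5)^12) = 11160125/21237821.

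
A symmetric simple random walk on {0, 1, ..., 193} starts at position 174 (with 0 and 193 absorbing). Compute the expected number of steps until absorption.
E[τ | X_0 = 174] = 3306

Let v_k = E[τ | X_0 = k]. Boundary: v_0 = v_193 = 0. Recurrence: v_k = 1 + (v_{k-1} + v_{k+1})/2 for 1 ≤ k ≤ 192. The particular solution to v_k − (v_{k-1} + v_{k+1})/2 = 1 is v_k = −k^2. Adding homogeneous solution A + B k and matching boundaries gives v_k = k (193 − k). Substituting k = 174: v_174 = 174 · 19 = 3306.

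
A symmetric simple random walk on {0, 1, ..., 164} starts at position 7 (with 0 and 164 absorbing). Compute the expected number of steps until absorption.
E[τ | X_0 = 7] = 1099

Let v_k = E[τ | X_0 = k]. Boundary: v_0 = v_164 = 0. Recurrence: v_k = 1 + (v_{k-1} + v_{k+1})/2 for 1 ≤ k ≤ 163. The particular solution to v_k − (v_{k-1} + v_{k+1})/2 = 1 is v_k = −k^2. Adding homogeneous solution A + B k and matching boundaries gives v_k = k (164 − k). Substituting k = 7: v_7 = 7 · 157 = 1099.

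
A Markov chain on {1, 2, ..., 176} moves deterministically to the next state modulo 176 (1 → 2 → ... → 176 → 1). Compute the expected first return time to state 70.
E[T_70 | X_0 = 70] = 176

The chain cycles deterministically, so starting at state 70 it returns in exactly 176 steps. Equivalently, the stationary distribution is uniform π_j = 1/176 for every state j, so by Kac's formula E[T_70] = 1/π_70 = 176.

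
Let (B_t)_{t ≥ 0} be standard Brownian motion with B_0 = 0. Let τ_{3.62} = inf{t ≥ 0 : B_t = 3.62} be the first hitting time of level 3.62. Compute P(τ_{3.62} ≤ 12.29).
P(τ_{3.62} ≤ 12.29) = 2(1 − Φ(3.62/√12.29)) = 2(1 − Φ(1.0326)) ≈ 0.3018

By the reflection principle for standard BM, P(τ_b ≤ t) = 2 · P(B_t ≥ b). Since B_t ~ N(0, t), P(B_t ≥ 3.62) = 1 − Φ(3.62/√t) = 1 − Φ(3.62/√12.29) = 1 − Φ(1.0326) ≈ 0.15090. Doubling: P(τ_{3.62} ≤ 12.29) ≈ 2 · 0.15090 = 0.30180 ≈ 0.3018.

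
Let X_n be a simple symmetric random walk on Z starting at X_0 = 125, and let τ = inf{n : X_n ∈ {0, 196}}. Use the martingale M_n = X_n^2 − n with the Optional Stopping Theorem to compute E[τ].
E[τ] = 8875

M_n = X_n^2 − n is a martingale (since E[X_{n+1}^2 | F_n] = X_n^2 + 1). By OST (τ has finite mean in a bounded region), E[M_τ] = E[M_0] = X_0^2 − 0 = 125^2 = 15625. Also E[M_τ] = E[X_τ^2] − E[τ]. The walk exits at 0 or 196, with P(hit 196 first) = 125/196, so E[X_τ^2] = 196^2 · 125/196 + 0 = 24500. Thus E[τ] = E[X_τ^2] − E[M_τ] = 24500 − 15625 = 8875 = 125(196 − 125) = 8875.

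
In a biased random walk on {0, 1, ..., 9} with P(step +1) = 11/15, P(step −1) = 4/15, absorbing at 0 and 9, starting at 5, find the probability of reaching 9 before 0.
P(hit 9 before 0) = (1 − (4/11)^5) / (1 − (4/11)^9) = 334707901/336812221

Let u_k denote P(reach 9 before 0 | start at k). Boundary: u_0 = 0, u_9 = 1. Recurrence: u_k = 11/15·u_{k+1} + 4/15·u_{k-1} for 1 ≤ k ≤ 8. Try u_k = A + B·r^k with r = q/p = (4/15)/(11/15) = 4/11. Substitution satisfies the recurrence; boundary conditions give:
  u_k = (1 − r^k) / (1 − r^N) = (1 − (4/11)^5) / (1 − (4/11)^9) = 334707901/336812221.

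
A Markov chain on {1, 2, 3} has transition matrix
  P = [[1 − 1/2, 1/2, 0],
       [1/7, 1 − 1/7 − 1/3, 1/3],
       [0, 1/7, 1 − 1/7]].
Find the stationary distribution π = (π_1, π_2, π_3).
π = (3/38, 21/76, 49/76)

This is a birth-death chain on three states, which satisfies detailed balance: π_1 · P_{12} = π_2 · P_{21} and π_2 · P_{23} = π_3 · P_{32}.
From π_1 · 1/2 = π_2 · 1/7: π_2/π_1 = (1/2)/(1/7) = 7/2.
From π_2 · 1/3 = π_3 · 1/7: π_3/π_2 = (1/3)/(1/7) = 7/3.
Take π_1 proportional to 1; then unnormalized π = (1, 7/2, 49/6). Normalize by dividing by the sum 38/3:
  π = (3/38, 21/76, 49/76).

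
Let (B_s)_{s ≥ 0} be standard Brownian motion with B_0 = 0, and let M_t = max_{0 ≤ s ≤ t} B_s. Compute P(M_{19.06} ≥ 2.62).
P(M_{19.06} ≥ 2.62) = 2·P(B_{19.06} ≥ 2.62) = 2(1 − Φ(2.62/√19.06)) ≈ 0.5484

By the reflection principle for Brownian motion, P(M_t ≥ a) = 2 · P(B_t ≥ a) for a ≥ 0. Since B_t ~ N(0, t), P(B_t ≥ 2.62) = 1 − Φ(2.62/√t) = 1 − Φ(2.62/√19.06) = 1 − Φ(0.6001). So
  P(M_{19.06} ≥ 2.62) = 2(1 − Φ(0.6001)) ≈ 0.5484.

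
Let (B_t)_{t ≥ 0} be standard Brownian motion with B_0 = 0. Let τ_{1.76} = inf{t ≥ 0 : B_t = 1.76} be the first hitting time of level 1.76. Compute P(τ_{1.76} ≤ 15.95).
P(τ_{1.76} ≤ 15.95) = 2(1 − Φ(1.76/√15.95)) = 2(1 − Φ(0.4407)) ≈ 0.6594

By the reflection principle for standard BM, P(τ_b ≤ t) = 2 · P(B_t ≥ b). Since B_t ~ N(0, t), P(B_t ≥ 1.76) = 1 − Φ(1.76/√t) = 1 − Φ(1.76/√15.95) = 1 − Φ(0.4407) ≈ 0.32972. Doubling: P(τ_{1.76} ≤ 15.95) ≈ 2 · 0.32972 = 0.65944 ≈ 0.6594.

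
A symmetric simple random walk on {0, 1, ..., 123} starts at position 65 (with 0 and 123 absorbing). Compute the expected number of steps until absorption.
E[τ | X_0 = 65] = 3770

Let v_k = E[τ | X_0 = k]. Boundary: v_0 = v_123 = 0. Recurrence: v_k = 1 + (v_{k-1} + v_{k+1})/2 for 1 ≤ k ≤ 122. The particular solution to v_k − (v_{k-1} + v_{k+1})/2 = 1 is v_k = −k^2. Adding homogeneous solution A + B k and matching boundaries gives v_k = k (123 − k). Substituting k = 65: v_65 = 65 · 58 = 3770.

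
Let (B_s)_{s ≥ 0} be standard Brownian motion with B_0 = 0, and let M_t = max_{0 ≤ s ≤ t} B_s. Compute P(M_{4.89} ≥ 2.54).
P(M_{4.89} ≥ 2.54) = 2·P(B_{4.89} ≥ 2.54) = 2(1 − Φ(2.54/√4.89)) ≈ 0.2507

By the reflection principle for Brownian motion, P(M_t ≥ a) = 2 · P(B_t ≥ a) for a ≥ 0. Since B_t ~ N(0, t), P(B_t ≥ 2.54) = 1 − Φ(2.54/√t) = 1 − Φ(2.54/√4.89) = 1 − Φ(1.1486). So
  P(M_{4.89} ≥ 2.54) = 2(1 − Φ(1.1486)) ≈ 0.2507.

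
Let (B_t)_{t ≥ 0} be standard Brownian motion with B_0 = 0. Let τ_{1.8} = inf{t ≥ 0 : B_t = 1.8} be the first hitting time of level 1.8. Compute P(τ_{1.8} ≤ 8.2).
P(τ_{1.8} ≤ 8.2) = 2(1 − Φ(1.8/√8.2)) = 2(1 − Φ(0.6286)) ≈ 0.5296

By the reflection principle for standard BM, P(τ_b ≤ t) = 2 · P(B_t ≥ b). Since B_t ~ N(0, t), P(B_t ≥ 1.8) = 1 − Φ(1.8/√t) = 1 − Φ(1.8/√8.2) = 1 − Φ(0.6286) ≈ 0.26481. Doubling: P(τ_{1.8} ≤ 8.2) ≈ 2 · 0.26481 = 0.52962 ≈ 0.5296.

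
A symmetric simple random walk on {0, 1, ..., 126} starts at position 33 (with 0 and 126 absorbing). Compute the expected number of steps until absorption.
E[τ | X_0 = 33] = 3069

Let v_k = E[τ | X_0 = k]. Boundary: v_0 = v_126 = 0. Recurrence: v_k = 1 + (v_{k-1} + v_{k+1})/2 for 1 ≤ k ≤ 125. The particular solution to v_k − (v_{k-1} + v_{k+1})/2 = 1 is v_k = −k^2. Adding homogeneous solution A + B k and matching boundaries gives v_k = k (126 − k). Substituting k = 33: v_33 = 33 · 93 = 3069.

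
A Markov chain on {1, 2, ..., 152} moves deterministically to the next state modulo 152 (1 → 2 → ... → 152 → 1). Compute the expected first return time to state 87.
E[T_87 | X_0 = 87] = 152

The chain cycles deterministically, so starting at state 87 it returns in exactly 152 steps. Equivalently, the stationary distribution is uniform π_j = 1/152 for every state j, so by Kac's formula E[T_87] = 1/π_87 = 152.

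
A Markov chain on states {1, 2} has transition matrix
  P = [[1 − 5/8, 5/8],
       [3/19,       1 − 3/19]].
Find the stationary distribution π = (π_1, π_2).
π_1 = 24/119, π_2 = 95/119

Solve πP = π with π_1 + π_2 = 1. From πP = π: π_1 · (1 − 5/8) + π_2 · 3/19 = π_1 ⇒ π_2 · 3/19 = π_1 · 5/8 ⇒ π_2/π_1 = (5/8)/(3/19) = 95/24. Together with π_1 + π_2 = 1:
  π_1 = (3/19)/(5/8 + 3/19) = (3/19)/(119/152) = 24/119,
  π_2 = (5/8)/(5/8 + 3/19) = (5/8)/(119/152) = 95/119.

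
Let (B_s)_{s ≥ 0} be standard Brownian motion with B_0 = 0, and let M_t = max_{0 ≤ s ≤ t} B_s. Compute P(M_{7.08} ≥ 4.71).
P(M_{7.08} ≥ 4.71) = 2·P(B_{7.08} ≥ 4.71) = 2(1 − Φ(4.71/√7.08)) ≈ 0.0767

By the reflection principle for Brownian motion, P(M_t ≥ a) = 2 · P(B_t ≥ a) for a ≥ 0. Since B_t ~ N(0, t), P(B_t ≥ 4.71) = 1 − Φ(4.71/√t) = 1 − Φ(4.71/√7.08) = 1 − Φ(1.7701). So
  P(M_{7.08} ≥ 4.71) = 2(1 − Φ(1.7701)) ≈ 0.0767.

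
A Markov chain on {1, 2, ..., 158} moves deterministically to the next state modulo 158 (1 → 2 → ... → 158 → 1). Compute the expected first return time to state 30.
E[T_30 | X_0 = 30] = 158

The chain cycles deterministically, so starting at state 30 it returns in exactly 158 steps. Equivalently, the stationary distribution is uniform π_j = 1/158 for every state j, so by Kac's formula E[T_30] = 1/π_30 = 158.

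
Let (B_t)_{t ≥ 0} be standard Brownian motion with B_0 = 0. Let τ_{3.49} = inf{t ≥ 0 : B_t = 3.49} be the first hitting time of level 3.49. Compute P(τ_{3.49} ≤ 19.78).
P(τ_{3.49} ≤ 19.78) = 2(1 − Φ(3.49/√19.78)) = 2(1 − Φ(0.7847)) ≈ 0.4326

By the reflection principle for standard BM, P(τ_b ≤ t) = 2 · P(B_t ≥ b). Since B_t ~ N(0, t), P(B_t ≥ 3.49) = 1 − Φ(3.49/√t) = 1 − Φ(3.49/√19.78) = 1 − Φ(0.7847) ≈ 0.21631. Doubling: P(τ_{3.49} ≤ 19.78) ≈ 2 · 0.21631 = 0.43262 ≈ 0.4326.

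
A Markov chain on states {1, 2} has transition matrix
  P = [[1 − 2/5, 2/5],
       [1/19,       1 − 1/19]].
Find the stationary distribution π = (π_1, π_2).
π_1 = 5/43, π_2 = 38/43

Solve πP = π with π_1 + π_2 = 1. From πP = π: π_1 · (1 − 2/5) + π_2 · 1/19 = π_1 ⇒ π_2 · 1/19 = π_1 · 2/5 ⇒ π_2/π_1 = (2/5)/(1/19) = 38/5. Together with π_1 + π_2 = 1:
  π_1 = (1/19)/(2/5 + 1/19) = (1/19)/(43/95) = 5/43,
  π_2 = (2/5)/(2/5 + 1/19) = (2/5)/(43/95) = 38/43.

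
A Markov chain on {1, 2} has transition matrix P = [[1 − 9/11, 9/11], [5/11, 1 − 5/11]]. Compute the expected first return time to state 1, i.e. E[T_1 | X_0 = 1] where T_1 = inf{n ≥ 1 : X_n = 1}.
E[T_1 | X_0 = 1] = 1/π_1 = 14/5

For an irreducible recurrent Markov chain with stationary distribution π, E[T_i | X_0 = i] = 1/π_i (Kac's formula). Here π_1 = (5/11)/(9/11 + 5/11) = (5/11)/(14/11) = 5/14, so E[T_1 | X_0 = 1] = 1/π_1 = (9/11 + 5/11)/(5/11) = (14/11)/(5/11) = 14/5.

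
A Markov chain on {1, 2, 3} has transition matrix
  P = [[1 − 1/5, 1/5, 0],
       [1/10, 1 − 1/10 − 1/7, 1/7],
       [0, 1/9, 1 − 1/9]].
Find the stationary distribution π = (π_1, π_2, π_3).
π = (7/39, 14/39, 6/13)

This is a birth-death chain on three states, which satisfies detailed balance: π_1 · P_{12} = π_2 · P_{21} and π_2 · P_{23} = π_3 · P_{32}.
From π_1 · 1/5 = π_2 · 1/10: π_2/π_1 = (1/5)/(1/10) = 2.
From π_2 · 1/7 = π_3 · 1/9: π_3/π_2 = (1/7)/(1/9) = 9/7.
Take π_1 proportional to 1; then unnormalized π = (1, 2, 18/7). Normalize by dividing by the sum 39/7:
  π = (7/39, 14/39, 6/13).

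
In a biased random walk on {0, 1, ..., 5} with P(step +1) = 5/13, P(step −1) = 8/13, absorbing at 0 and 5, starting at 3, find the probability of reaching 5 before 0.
P(hit 5 before 0) = (1 − (8/5)^3) / (1 − (8/5)^5) = 3225/9881

Let u_k denote P(reach 5 before 0 | start at k). Boundary: u_0 = 0, u_5 = 1. Recurrence: u_k = 5/13·u_{k+1} + 8/13·u_{k-1} for 1 ≤ k ≤ 4. Try u_k = A + B·r^k with r = q/p = (8/13)/(5/13) = 8/5. Substitution satisfies the recurrence; boundary conditions give:
  u_k = (1 − r^k) / (1 − r^N) = (1 − (8/5)^3) / (1 − (8/5)^5) = 3225/9881.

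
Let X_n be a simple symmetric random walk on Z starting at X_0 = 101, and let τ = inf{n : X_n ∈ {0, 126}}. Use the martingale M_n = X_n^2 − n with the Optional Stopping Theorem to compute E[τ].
E[τ] = 2525

M_n = X_n^2 − n is a martingale (since E[X_{n+1}^2 | F_n] = X_n^2 + 1). By OST (τ has finite mean in a bounded region), E[M_τ] = E[M_0] = X_0^2 − 0 = 101^2 = 10201. Also E[M_τ] = E[X_τ^2] − E[τ]. The walk exits at 0 or 126, with P(hit 126 first) = 101/126, so E[X_τ^2] = 126^2 · 101/126 + 0 = 12726. Thus E[τ] = E[X_τ^2] − E[M_τ] = 12726 − 10201 = 2525 = 101(126 − 101) = 2525.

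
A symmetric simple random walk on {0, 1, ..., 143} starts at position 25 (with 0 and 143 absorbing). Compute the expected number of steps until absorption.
E[τ | X_0 = 25] = 2950

Let v_k = E[τ | X_0 = k]. Boundary: v_0 = v_143 = 0. Recurrence: v_k = 1 + (v_{k-1} + v_{k+1})/2 for 1 ≤ k ≤ 142. The particular solution to v_k − (v_{k-1} + v_{k+1})/2 = 1 is v_k = −k^2. Adding homogeneous solution A + B k and matching boundaries gives v_k = k (143 − k). Substituting k = 25: v_25 = 25 · 118 = 2950.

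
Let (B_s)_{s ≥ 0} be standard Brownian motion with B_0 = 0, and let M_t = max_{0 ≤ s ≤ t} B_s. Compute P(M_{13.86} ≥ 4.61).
P(M_{13.86} ≥ 4.61) = 2·P(B_{13.86} ≥ 4.61) = 2(1 − Φ(4.61/√13.86)) ≈ 0.2156

By the reflection principle for Brownian motion, P(M_t ≥ a) = 2 · P(B_t ≥ a) for a ≥ 0. Since B_t ~ N(0, t), P(B_t ≥ 4.61) = 1 − Φ(4.61/√t) = 1 − Φ(4.61/√13.86) = 1 − Φ(1.2383). So
  P(M_{13.86} ≥ 4.61) = 2(1 − Φ(1.2383)) ≈ 0.2156.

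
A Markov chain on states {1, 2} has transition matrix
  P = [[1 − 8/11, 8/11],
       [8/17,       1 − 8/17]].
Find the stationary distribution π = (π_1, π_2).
π_1 = 11/28, π_2 = 17/28

Solve πP = π with π_1 + π_2 = 1. From πP = π: π_1 · (1 − 8/11) + π_2 · 8/17 = π_1 ⇒ π_2 · 8/17 = π_1 · 8/11 ⇒ π_2/π_1 = (8/11)/(8/17) = 17/11. Together with π_1 + π_2 = 1:
  π_1 = (8/17)/(8/11 + 8/17) = (8/17)/(224/187) = 11/28,
  π_2 = (8/11)/(8/11 + 8/17) = (8/11)/(224/187) = 17/28.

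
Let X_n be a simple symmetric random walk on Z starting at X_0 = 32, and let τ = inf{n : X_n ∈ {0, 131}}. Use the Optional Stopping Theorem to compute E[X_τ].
E[X_τ] = 32

X_n is a martingale and τ is a bounded-mean stopping time (indeed τ is finite a.s. with bounded expectation since the walk is in a bounded region). By the OST, E[X_τ] = E[X_0] = 32. Equivalently: E[X_τ] = 131 · P(hit 131 first) + 0 · P(hit 0 first) = 131 · (32/131) = 32.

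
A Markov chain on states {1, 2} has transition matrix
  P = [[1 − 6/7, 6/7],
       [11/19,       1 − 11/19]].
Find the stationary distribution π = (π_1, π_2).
π_1 = 77/191, π_2 = 114/191

Solve πP = π with π_1 + π_2 = 1. From πP = π: π_1 · (1 − 6/7) + π_2 · 11/19 = π_1 ⇒ π_2 · 11/19 = π_1 · 6/7 ⇒ π_2/π_1 = (6/7)/(11/19) = 114/77. Together with π_1 + π_2 = 1:
  π_1 = (11/19)/(6/7 + 11/19) = (11/19)/(191/133) = 77/191,
  π_2 = (6/7)/(6/7 + 11/19) = (6/7)/(191/133) = 114/191.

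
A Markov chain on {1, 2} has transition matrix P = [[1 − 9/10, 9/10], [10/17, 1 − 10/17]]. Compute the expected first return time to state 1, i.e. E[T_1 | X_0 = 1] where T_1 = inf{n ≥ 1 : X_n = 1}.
E[T_1 | X_0 = 1] = 1/π_1 = 253/100

For an irreducible recurrent Markov chain with stationary distribution π, E[T_i | X_0 = i] = 1/π_i (Kac's formula). Here π_1 = (10/17)/(9/10 + 10/17) = (10/17)/(253/170) = 100/253, so E[T_1 | X_0 = 1] = 1/π_1 = (9/10 + 10/17)/(10/17) = (253/170)/(10/17) = 253/100.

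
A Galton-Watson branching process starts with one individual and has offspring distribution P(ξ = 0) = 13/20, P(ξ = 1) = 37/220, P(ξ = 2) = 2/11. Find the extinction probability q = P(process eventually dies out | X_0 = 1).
q = 1

Mean offspring μ = 0·13/20 + 1·37/220 + 2·2/11 = 117/220 ≤ 1. For μ ≤ 1 with offspring not concentrated at 1, the Galton-Watson process goes extinct almost surely, so q = 1.
(Algebraic check: The pgf is f(s) = 13/20 + 37/220·s + 2/11·s². The extinction probability q is the smallest fixed point of f in [0, 1]. Setting s = f(s):
  2/11·s² + (37/220 − 1)·s + 13/20 = 0
  2/11·s² − (13/20 + 2/11)·s + 13/20 = 0
which factors as (s − 1)·(2/11·s − 13/20) = 0, giving roots s = 1 and s = (13/20)/(2/11) = 143/40. Since 143/40 ≥ 1, the smallest root in [0, 1] is s = 1.)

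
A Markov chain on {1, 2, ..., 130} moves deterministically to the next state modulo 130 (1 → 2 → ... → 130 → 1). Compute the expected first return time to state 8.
E[T_8 | X_0 = 8] = 130

The chain cycles deterministically, so starting at state 8 it returns in exactly 130 steps. Equivalently, the stationary distribution is uniform π_j = 1/130 for every state j, so by Kac's formula E[T_8] = 1/π_8 = 130.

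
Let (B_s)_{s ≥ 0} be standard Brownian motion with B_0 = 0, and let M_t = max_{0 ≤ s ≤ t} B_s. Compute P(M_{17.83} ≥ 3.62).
P(M_{17.83} ≥ 3.62) = 2·P(B_{17.83} ≥ 3.62) = 2(1 − Φ(3.62/√17.83)) ≈ 0.3913

By the reflection principle for Brownian motion, P(M_t ≥ a) = 2 · P(B_t ≥ a) for a ≥ 0. Since B_t ~ N(0, t), P(B_t ≥ 3.62) = 1 − Φ(3.62/√t) = 1 − Φ(3.62/√17.83) = 1 − Φ(0.8573). So
  P(M_{17.83} ≥ 3.62) = 2(1 − Φ(0.8573)) ≈ 0.3913.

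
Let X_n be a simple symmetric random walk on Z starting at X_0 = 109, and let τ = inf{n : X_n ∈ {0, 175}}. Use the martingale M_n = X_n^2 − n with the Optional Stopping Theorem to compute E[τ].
E[τ] = 7194

M_n = X_n^2 − n is a martingale (since E[X_{n+1}^2 | F_n] = X_n^2 + 1). By OST (τ has finite mean in a bounded region), E[M_τ] = E[M_0] = X_0^2 − 0 = 109^2 = 11881. Also E[M_τ] = E[X_τ^2] − E[τ]. The walk exits at 0 or 175, with P(hit 175 first) = 109/175, so E[X_τ^2] = 175^2 · 109/175 + 0 = 19075. Thus E[τ] = E[X_τ^2] − E[M_τ] = 19075 − 11881 = 7194 = 109(175 − 109) = 7194.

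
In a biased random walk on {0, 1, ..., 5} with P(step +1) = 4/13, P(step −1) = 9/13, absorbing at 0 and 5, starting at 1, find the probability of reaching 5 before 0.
P(hit 5 before 0) = (1 − (9/4)^1) / (1 − (9/4)^5) = 256/11605

Let u_k denote P(reach 5 before 0 | start at k). Boundary: u_0 = 0, u_5 = 1. Recurrence: u_k = 4/13·u_{k+1} + 9/13·u_{k-1} for 1 ≤ k ≤ 4. Try u_k = A + B·r^k with r = q/p = (9/13)/(4/13) = 9/4. Substitution satisfies the recurrence; boundary conditions give:
  u_k = (1 − r^k) / (1 − r^N) = (1 − (9/4)^1) / (1 − (9/4)^5) = 256/11605.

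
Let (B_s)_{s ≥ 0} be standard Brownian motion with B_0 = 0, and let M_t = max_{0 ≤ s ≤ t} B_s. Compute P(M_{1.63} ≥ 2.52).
P(M_{1.63} ≥ 2.52) = 2·P(B_{1.63} ≥ 2.52) = 2(1 − Φ(2.52/√1.63)) ≈ 0.0484

By the reflection principle for Brownian motion, P(M_t ≥ a) = 2 · P(B_t ≥ a) for a ≥ 0. Since B_t ~ N(0, t), P(B_t ≥ 2.52) = 1 − Φ(2.52/√t) = 1 − Φ(2.52/√1.63) = 1 − Φ(1.9738). So
  P(M_{1.63} ≥ 2.52) = 2(1 − Φ(1.9738)) ≈ 0.0484.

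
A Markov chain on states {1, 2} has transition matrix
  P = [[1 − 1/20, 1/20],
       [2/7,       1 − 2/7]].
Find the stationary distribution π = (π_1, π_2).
π_1 = 40/47, π_2 = 7/47

Solve πP = π with π_1 + π_2 = 1. From πP = π: π_1 · (1 − 1/20) + π_2 · 2/7 = π_1 ⇒ π_2 · 2/7 = π_1 · 1/20 ⇒ π_2/π_1 = (1/20)/(2/7) = 7/40. Together with π_1 + π_2 = 1:
  π_1 = (2/7)/(1/20 + 2/7) = (2/7)/(47/140) = 40/47,
  π_2 = (1/20)/(1/20 + 2/7) = (1/20)/(47/140) = 7/47.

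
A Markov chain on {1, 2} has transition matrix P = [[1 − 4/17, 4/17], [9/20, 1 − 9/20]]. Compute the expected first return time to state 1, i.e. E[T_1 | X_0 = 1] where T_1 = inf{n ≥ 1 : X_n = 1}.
E[T_1 | X_0 = 1] = 1/π_1 = 233/153

For an irreducible recurrent Markov chain with stationary distribution π, E[T_i | X_0 = i] = 1/π_i (Kac's formula). Here π_1 = (9/20)/(4/17 + 9/20) = (9/20)/(233/340) = 153/233, so E[T_1 | X_0 = 1] = 1/π_1 = (4/17 + 9/20)/(9/20) = (233/340)/(9/20) = 233/153.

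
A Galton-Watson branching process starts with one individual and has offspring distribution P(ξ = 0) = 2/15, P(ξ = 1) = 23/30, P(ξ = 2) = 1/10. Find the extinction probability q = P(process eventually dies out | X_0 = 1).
q = 1

Mean offspring μ = 0·2/15 + 1·23/30 + 2·1/10 = 29/30 ≤ 1. For μ ≤ 1 with offspring not concentrated at 1, the Galton-Watson process goes extinct almost surely, so q = 1.
(Algebraic check: The pgf is f(s) = 2/15 + 23/30·s + 1/10·s². The extinction probability q is the smallest fixed point of f in [0, 1]. Setting s = f(s):
  1/10·s² + (23/30 − 1)·s + 2/15 = 0
  1/10·s² − (2/15 + 1/10)·s + 2/15 = 0
which factors as (s − 1)·(1/10·s − 2/15) = 0, giving roots s = 1 and s = (2/15)/(1/10) = 4/3. Since 4/3 ≥ 1, the smallest root in [0, 1] is s = 1.)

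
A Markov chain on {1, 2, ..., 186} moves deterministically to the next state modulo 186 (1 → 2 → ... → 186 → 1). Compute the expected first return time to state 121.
E[T_121 | X_0 = 121] = 186

The chain cycles deterministically, so starting at state 121 it returns in exactly 186 steps. Equivalently, the stationary distribution is uniform π_j = 1/186 for every state j, so by Kac's formula E[T_121] = 1/π_121 = 186.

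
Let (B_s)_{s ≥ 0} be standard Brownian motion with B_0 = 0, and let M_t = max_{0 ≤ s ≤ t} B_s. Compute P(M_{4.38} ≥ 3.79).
P(M_{4.38} ≥ 3.79) = 2·P(B_{4.38} ≥ 3.79) = 2(1 − Φ(3.79/√4.38)) ≈ 0.0702

By the reflection principle for Brownian motion, P(M_t ≥ a) = 2 · P(B_t ≥ a) for a ≥ 0. Since B_t ~ N(0, t), P(B_t ≥ 3.79) = 1 − Φ(3.79/√t) = 1 − Φ(3.79/√4.38) = 1 − Φ(1.8109). So
  P(M_{4.38} ≥ 3.79) = 2(1 − Φ(1.8109)) ≈ 0.0702.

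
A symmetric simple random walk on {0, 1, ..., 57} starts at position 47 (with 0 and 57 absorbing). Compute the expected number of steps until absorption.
E[τ | X_0 = 47] = 470

Let v_k = E[τ | X_0 = k]. Boundary: v_0 = v_57 = 0. Recurrence: v_k = 1 + (v_{k-1} + v_{k+1})/2 for 1 ≤ k ≤ 56. The particular solution to v_k − (v_{k-1} + v_{k+1})/2 = 1 is v_k = −k^2. Adding homogeneous solution A + B k and matching boundaries gives v_k = k (57 − k). Substituting k = 47: v_47 = 47 · 10 = 470.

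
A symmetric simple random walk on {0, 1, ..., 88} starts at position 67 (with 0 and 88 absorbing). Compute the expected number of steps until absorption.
E[τ | X_0 = 67] = 1407

Let v_k = E[τ | X_0 = k]. Boundary: v_0 = v_88 = 0. Recurrence: v_k = 1 + (v_{k-1} + v_{k+1})/2 for 1 ≤ k ≤ 87. The particular solution to v_k − (v_{k-1} + v_{k+1})/2 = 1 is v_k = −k^2. Adding homogeneous solution A + B k and matching boundaries gives v_k = k (88 − k). Substituting k = 67: v_67 = 67 · 21 = 1407.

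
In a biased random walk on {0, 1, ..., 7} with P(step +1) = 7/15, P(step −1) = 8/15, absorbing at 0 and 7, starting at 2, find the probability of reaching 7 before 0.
P(hit 7 before 0) = (1 − (8/7)^2) / (1 − (8/7)^7) = 252105/1273609

Let u_k denote P(reach 7 before 0 | start at k). Boundary: u_0 = 0, u_7 = 1. Recurrence: u_k = 7/15·u_{k+1} + 8/15·u_{k-1} for 1 ≤ k ≤ 6. Try u_k = A + B·r^k with r = q/p = (8/15)/(7/15) = 8/7. Substitution satisfies the recurrence; boundary conditions give:
  u_k = (1 − r^k) / (1 − r^N) = (1 − (8/7)^2) / (1 − (8/7)^7) = 252105/1273609.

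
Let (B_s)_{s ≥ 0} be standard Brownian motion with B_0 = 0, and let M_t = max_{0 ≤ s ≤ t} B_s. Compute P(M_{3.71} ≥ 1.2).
P(M_{3.71} ≥ 1.2) = 2·P(B_{3.71} ≥ 1.2) = 2(1 − Φ(1.2/√3.71)) ≈ 0.5333

By the reflection principle for Brownian motion, P(M_t ≥ a) = 2 · P(B_t ≥ a) for a ≥ 0. Since B_t ~ N(0, t), P(B_t ≥ 1.2) = 1 − Φ(1.2/√t) = 1 − Φ(1.2/√3.71) = 1 − Φ(0.6230). So
  P(M_{3.71} ≥ 1.2) = 2(1 − Φ(0.6230)) ≈ 0.5333.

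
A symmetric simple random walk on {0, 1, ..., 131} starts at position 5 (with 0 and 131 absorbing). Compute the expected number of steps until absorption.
E[τ | X_0 = 5] = 630

Let v_k = E[τ | X_0 = k]. Boundary: v_0 = v_131 = 0. Recurrence: v_k = 1 + (v_{k-1} + v_{k+1})/2 for 1 ≤ k ≤ 130. The particular solution to v_k − (v_{k-1} + v_{k+1})/2 = 1 is v_k = −k^2. Adding homogeneous solution A + B k and matching boundaries gives v_k = k (131 − k). Substituting k = 5: v_5 = 5 · 126 = 630.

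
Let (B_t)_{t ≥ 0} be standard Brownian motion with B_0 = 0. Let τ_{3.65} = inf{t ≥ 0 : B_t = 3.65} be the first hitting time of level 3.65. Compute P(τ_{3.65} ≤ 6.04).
P(τ_{3.65} ≤ 6.04) = 2(1 − Φ(3.65/√6.04)) = 2(1 − Φ(1.4852)) ≈ 0.1375

By the reflection principle for standard BM, P(τ_b ≤ t) = 2 · P(B_t ≥ b). Since B_t ~ N(0, t), P(B_t ≥ 3.65) = 1 − Φ(3.65/√t) = 1 − Φ(3.65/√6.04) = 1 − Φ(1.4852) ≈ 0.06875. Doubling: P(τ_{3.65} ≤ 6.04) ≈ 2 · 0.06875 = 0.13750 ≈ 0.1375.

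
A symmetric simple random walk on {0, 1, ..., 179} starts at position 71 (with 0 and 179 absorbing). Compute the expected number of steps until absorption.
E[τ | X_0 = 71] = 7668

Let v_k = E[τ | X_0 = k]. Boundary: v_0 = v_179 = 0. Recurrence: v_k = 1 + (v_{k-1} + v_{k+1})/2 for 1 ≤ k ≤ 178. The particular solution to v_k − (v_{k-1} + v_{k+1})/2 = 1 is v_k = −k^2. Adding homogeneous solution A + B k and matching boundaries gives v_k = k (179 − k). Substituting k = 71: v_71 = 71 · 108 = 7668.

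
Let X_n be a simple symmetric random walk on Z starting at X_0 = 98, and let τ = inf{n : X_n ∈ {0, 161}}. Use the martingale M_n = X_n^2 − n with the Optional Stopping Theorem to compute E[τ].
E[τ] = 6174

M_n = X_n^2 − n is a martingale (since E[X_{n+1}^2 | F_n] = X_n^2 + 1). By OST (τ has finite mean in a bounded region), E[M_τ] = E[M_0] = X_0^2 − 0 = 98^2 = 9604. Also E[M_τ] = E[X_τ^2] − E[τ]. The walk exits at 0 or 161, with P(hit 161 first) = 98/161, so E[X_τ^2] = 161^2 · 98/161 + 0 = 15778. Thus E[τ] = E[X_τ^2] − E[M_τ] = 15778 − 9604 = 6174 = 98(161 − 98) = 6174.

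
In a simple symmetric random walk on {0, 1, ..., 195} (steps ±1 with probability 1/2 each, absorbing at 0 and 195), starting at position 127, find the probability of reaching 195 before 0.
P(hit 195 before 0) = 127/195

Let u_k = P(hit 195 before 0 | start at k). Then u_0 = 0, u_195 = 1, and u_k = u_{k-1}/2 + u_{k+1}/2 for 1 ≤ k ≤ 194. This harmonic recurrence is solved by u_k = k/195, giving u_127 = 127/195.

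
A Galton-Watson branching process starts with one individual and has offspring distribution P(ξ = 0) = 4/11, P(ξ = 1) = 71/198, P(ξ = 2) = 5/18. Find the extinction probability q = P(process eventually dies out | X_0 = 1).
q = 1

Mean offspring μ = 0·4/11 + 1·71/198 + 2·5/18 = 181/198 ≤ 1. For μ ≤ 1 with offspring not concentrated at 1, the Galton-Watson process goes extinct almost surely, so q = 1.
(Algebraic check: The pgf is f(s) = 4/11 + 71/198·s + 5/18·s². The extinction probability q is the smallest fixed point of f in [0, 1]. Setting s = f(s):
  5/18·s² + (71/198 − 1)·s + 4/11 = 0
  5/18·s² − (4/11 + 5/18)·s + 4/11 = 0
which factors as (s − 1)·(5/18·s − 4/11) = 0, giving roots s = 1 and s = (4/11)/(5/18) = 72/55. Since 72/55 ≥ 1, the smallest root in [0, 1] is s = 1.)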